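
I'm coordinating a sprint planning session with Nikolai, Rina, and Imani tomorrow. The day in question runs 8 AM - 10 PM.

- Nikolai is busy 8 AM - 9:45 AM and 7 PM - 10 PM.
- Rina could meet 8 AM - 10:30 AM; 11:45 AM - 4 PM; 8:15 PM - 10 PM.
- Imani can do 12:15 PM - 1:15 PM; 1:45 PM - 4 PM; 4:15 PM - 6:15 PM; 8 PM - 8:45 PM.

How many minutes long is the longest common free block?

135

Nikolai free: 09:45-19:00 (invert busy blocks within the working day).
Rina free: 08:00-10:30, 11:45-16:00, 20:15-22:00.
Imani free: 12:15-13:15, 13:45-16:00, 16:15-18:15, 20:00-20:45.
Nikolai ∩ Rina: 09:45-10:30, 11:45-16:00.
Nikolai ∩ Rina ∩ Imani: 12:15-13:15, 13:45-16:00.
Those are the intersection windows.
The longest is 13:45-16:00 at 135 minutes.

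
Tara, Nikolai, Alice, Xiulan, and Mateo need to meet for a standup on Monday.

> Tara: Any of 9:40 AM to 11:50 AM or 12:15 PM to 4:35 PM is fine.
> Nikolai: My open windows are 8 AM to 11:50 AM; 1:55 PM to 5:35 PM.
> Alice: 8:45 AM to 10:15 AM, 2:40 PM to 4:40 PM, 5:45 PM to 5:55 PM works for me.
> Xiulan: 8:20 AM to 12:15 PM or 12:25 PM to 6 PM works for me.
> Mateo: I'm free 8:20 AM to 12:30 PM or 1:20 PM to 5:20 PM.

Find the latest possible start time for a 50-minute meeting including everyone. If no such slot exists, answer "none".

Tara ∩ Nikolai: 09:40-11:50, 13:55-16:35.
Tara ∩ Nikolai ∩ Alice: 09:40-10:15, 14:40-16:35.
Tara ∩ Nikolai ∩ Alice ∩ Xiulan: 09:40-10:15, 14:40-16:35.
Tara ∩ Nikolai ∩ Alice ∩ Xiulan ∩ Mateo: 09:40-10:15, 14:40-16:35.
The last common window of at least 50 minutes is 14:40-16:35; a 50-minute meeting can start as late as 15:45 and still end by 16:35.

15:45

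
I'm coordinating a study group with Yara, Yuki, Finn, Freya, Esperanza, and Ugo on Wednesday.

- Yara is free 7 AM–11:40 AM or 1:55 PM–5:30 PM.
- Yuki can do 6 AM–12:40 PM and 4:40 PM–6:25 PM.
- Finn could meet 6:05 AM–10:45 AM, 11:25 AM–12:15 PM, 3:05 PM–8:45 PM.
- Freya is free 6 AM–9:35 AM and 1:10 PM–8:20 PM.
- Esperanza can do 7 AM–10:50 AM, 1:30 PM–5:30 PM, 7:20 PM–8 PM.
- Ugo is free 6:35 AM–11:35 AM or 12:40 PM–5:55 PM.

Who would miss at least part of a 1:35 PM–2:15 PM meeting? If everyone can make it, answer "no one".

Yara: not fully free for 13:35-14:15. Yuki: not fully free for 13:35-14:15. Finn: not fully free for 13:35-14:15. Freya: free for 13:35-14:15. Esperanza: free for 13:35-14:15. Ugo: free for 13:35-14:15.

Finn, Yara, Yuki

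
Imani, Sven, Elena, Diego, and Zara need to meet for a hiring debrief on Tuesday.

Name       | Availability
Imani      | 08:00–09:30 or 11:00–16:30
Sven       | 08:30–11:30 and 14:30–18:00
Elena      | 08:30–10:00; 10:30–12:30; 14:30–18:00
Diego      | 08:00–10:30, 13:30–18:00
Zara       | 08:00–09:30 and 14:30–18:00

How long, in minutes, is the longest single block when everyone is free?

Imani ∩ Sven: 08:30-09:30, 11:00-11:30, 14:30-16:30.
Imani ∩ Sven ∩ Elena: 08:30-09:30, 11:00-11:30, 14:30-16:30.
Imani ∩ Sven ∩ Elena ∩ Diego: 08:30-09:30, 14:30-16:30.
Imani ∩ Sven ∩ Elena ∩ Diego ∩ Zara: 08:30-09:30, 14:30-16:30.
The longest is 14:30-16:30 at 120 minutes.

120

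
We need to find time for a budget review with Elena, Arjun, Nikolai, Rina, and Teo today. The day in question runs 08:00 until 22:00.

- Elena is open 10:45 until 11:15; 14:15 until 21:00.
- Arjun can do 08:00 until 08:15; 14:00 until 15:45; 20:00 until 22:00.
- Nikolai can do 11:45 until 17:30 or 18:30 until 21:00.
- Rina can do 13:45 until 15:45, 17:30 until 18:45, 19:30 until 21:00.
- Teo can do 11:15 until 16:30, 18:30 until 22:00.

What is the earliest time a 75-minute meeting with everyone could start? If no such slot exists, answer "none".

Elena ∩ Arjun: 14:15-15:45, 20:00-21:00.
Elena ∩ Arjun ∩ Nikolai: 14:15-15:45, 20:00-21:00.
Elena ∩ Arjun ∩ Nikolai ∩ Rina: 14:15-15:45, 20:00-21:00.
Elena ∩ Arjun ∩ Nikolai ∩ Rina ∩ Teo: 14:15-15:45, 20:00-21:00.
The first common window of at least 75 minutes is 14:15-15:45, so the earliest start is 14:15.

14:15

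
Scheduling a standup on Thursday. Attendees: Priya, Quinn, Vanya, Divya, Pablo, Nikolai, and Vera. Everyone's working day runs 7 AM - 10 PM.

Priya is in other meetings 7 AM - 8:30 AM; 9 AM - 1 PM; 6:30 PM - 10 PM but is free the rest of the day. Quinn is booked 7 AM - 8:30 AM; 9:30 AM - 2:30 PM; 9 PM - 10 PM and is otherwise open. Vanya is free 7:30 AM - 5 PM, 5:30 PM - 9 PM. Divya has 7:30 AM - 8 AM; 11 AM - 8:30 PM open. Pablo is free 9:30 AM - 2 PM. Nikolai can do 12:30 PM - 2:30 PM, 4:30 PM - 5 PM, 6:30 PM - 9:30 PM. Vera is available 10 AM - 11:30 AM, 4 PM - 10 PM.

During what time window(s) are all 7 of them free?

none

Priya free: 08:30-09:00, 13:00-18:30 (invert busy blocks within the working day).
Quinn free: 08:30-09:30, 14:30-21:00 (invert busy blocks within the working day).
Vanya free: 07:30-17:00, 17:30-21:00.
Divya free: 07:30-08:00, 11:00-20:30.
Pablo free: 09:30-14:00.
Nikolai free: 12:30-14:30, 16:30-17:00, 18:30-21:30.
Vera free: 10:00-11:30, 16:00-22:00.
Priya ∩ Quinn: 08:30-09:00, 14:30-18:30.
Priya ∩ Quinn ∩ Vanya: 08:30-09:00, 14:30-17:00, 17:30-18:30.
Priya ∩ Quinn ∩ Vanya ∩ Divya: 14:30-17:00, 17:30-18:30.
Priya ∩ Quinn ∩ Vanya ∩ Divya ∩ Pablo: ∅.
Priya ∩ Quinn ∩ Vanya ∩ Divya ∩ Pablo ∩ Nikolai: ∅.
Priya ∩ Quinn ∩ Vanya ∩ Divya ∩ Pablo ∩ Nikolai ∩ Vera: ∅.
There is no time when everyone is free.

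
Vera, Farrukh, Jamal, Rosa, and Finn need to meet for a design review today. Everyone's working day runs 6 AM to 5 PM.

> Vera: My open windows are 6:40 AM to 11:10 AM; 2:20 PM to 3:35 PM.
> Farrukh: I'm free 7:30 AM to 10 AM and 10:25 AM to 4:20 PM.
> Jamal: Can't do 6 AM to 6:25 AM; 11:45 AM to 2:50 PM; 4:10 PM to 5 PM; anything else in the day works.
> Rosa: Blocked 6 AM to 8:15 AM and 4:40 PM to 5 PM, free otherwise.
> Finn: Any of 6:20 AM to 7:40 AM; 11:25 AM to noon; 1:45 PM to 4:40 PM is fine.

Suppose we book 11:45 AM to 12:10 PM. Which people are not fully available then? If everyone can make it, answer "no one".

Vera free: 06:40-11:10, 14:20-15:35.
Farrukh free: 07:30-10:00, 10:25-16:20.
Jamal free: 06:25-11:45, 14:50-16:10 (invert busy blocks within the working day).
Rosa free: 08:15-16:40 (invert busy blocks within the working day).
Finn free: 06:20-07:40, 11:25-12:00, 13:45-16:40.
Vera: not fully free for 11:45-12:10. Farrukh: free for 11:45-12:10. Jamal: not fully free for 11:45-12:10. Rosa: free for 11:45-12:10. Finn: not fully free for 11:45-12:10.

Finn, Jamal, Vera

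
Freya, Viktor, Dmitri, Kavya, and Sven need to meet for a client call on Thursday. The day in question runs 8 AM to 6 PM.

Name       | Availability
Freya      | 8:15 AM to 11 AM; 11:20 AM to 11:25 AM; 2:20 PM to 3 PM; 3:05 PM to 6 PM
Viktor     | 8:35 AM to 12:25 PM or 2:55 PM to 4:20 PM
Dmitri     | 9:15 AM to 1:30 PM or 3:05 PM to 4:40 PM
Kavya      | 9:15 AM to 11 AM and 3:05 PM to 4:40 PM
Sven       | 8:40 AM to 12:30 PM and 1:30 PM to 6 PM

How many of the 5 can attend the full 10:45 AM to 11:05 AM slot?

3

Viktor, Dmitri, and Sven can make the full 10:45-11:05 slot — that's 3.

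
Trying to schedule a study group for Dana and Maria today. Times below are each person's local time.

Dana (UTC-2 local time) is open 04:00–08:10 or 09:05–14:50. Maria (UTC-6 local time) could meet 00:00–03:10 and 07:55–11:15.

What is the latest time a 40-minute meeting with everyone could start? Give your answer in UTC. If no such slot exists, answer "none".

Dana in UTC: 06:00-10:10, 11:05-16:50 (add 2h to convert from UTC-2).
Maria in UTC: 06:00-09:10, 13:55-17:15 (add 6h to convert from UTC-6).
Dana ∩ Maria: 06:00-09:10, 13:55-16:50.
Those are the intersection windows.
The last common window of at least 40 minutes is 13:55-16:50; a 40-minute meeting can start as late as 16:10 and still end by 16:50.

16:10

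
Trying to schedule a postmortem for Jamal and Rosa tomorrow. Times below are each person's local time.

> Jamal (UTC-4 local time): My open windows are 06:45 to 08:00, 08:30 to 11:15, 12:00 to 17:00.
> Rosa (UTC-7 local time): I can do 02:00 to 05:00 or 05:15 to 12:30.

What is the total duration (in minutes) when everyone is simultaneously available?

450

Jamal in UTC: 10:45-12:00, 12:30-15:15, 16:00-21:00 (add 4h to convert from UTC-4).
Rosa in UTC: 09:00-12:00, 12:15-19:30 (add 7h to convert from UTC-7).
Jamal ∩ Rosa: 10:45-12:00, 12:30-15:15, 16:00-19:30.
Those are the intersection windows.
Summing the common windows: 75 + 165 + 210 = 450 minutes.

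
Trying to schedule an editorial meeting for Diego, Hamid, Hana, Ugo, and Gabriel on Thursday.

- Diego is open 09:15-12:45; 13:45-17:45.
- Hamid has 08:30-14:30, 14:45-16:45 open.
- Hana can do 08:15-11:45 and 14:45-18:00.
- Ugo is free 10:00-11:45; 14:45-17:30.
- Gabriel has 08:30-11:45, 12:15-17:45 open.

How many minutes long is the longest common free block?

Diego ∩ Hamid: 09:15-12:45, 13:45-14:30, 14:45-16:45.
Diego ∩ Hamid ∩ Hana: 09:15-11:45, 14:45-16:45.
Diego ∩ Hamid ∩ Hana ∩ Ugo: 10:00-11:45, 14:45-16:45.
Diego ∩ Hamid ∩ Hana ∩ Ugo ∩ Gabriel: 10:00-11:45, 14:45-16:45.
The longest is 14:45-16:45 at 120 minutes.

120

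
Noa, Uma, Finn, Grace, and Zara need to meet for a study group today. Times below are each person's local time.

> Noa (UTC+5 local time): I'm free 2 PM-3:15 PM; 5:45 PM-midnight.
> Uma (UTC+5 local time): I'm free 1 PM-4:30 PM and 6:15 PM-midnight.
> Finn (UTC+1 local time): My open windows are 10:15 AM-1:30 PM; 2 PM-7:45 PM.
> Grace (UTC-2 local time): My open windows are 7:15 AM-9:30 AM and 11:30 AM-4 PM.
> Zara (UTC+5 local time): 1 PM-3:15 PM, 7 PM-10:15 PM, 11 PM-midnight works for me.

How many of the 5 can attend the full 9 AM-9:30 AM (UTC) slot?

3

Noa in UTC: 09:00-10:15, 12:45-19:00 (subtract 5h to convert from UTC+5).
Uma in UTC: 08:00-11:30, 13:15-19:00 (subtract 5h to convert from UTC+5).
Finn in UTC: 09:15-12:30, 13:00-18:45 (subtract 1h to convert from UTC+1).
Grace in UTC: 09:15-11:30, 13:30-18:00 (add 2h to convert from UTC-2).
Zara in UTC: 08:00-10:15, 14:00-17:15, 18:00-19:00 (subtract 5h to convert from UTC+5).
Noa, Uma, and Zara can make the full 09:00-09:30 slot — that's 3.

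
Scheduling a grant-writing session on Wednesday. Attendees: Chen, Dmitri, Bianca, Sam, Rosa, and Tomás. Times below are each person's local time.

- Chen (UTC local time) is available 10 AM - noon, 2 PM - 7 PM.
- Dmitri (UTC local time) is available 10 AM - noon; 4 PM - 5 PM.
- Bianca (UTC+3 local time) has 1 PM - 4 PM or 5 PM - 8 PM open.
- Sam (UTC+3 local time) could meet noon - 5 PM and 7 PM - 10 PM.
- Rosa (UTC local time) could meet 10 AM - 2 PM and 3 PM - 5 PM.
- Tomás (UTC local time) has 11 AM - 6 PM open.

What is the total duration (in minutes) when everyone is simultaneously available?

Chen in UTC: 10:00-12:00, 14:00-19:00.
Dmitri in UTC: 10:00-12:00, 16:00-17:00.
Bianca in UTC: 10:00-13:00, 14:00-17:00 (subtract 3h to convert from UTC+3).
Sam in UTC: 09:00-14:00, 16:00-19:00 (subtract 3h to convert from UTC+3).
Rosa in UTC: 10:00-14:00, 15:00-17:00.
Tomás in UTC: 11:00-18:00.
Chen ∩ Dmitri: 10:00-12:00, 16:00-17:00.
Chen ∩ Dmitri ∩ Bianca: 10:00-12:00, 16:00-17:00.
Chen ∩ Dmitri ∩ Bianca ∩ Sam: 10:00-12:00, 16:00-17:00.
Chen ∩ Dmitri ∩ Bianca ∩ Sam ∩ Rosa: 10:00-12:00, 16:00-17:00.
Chen ∩ Dmitri ∩ Bianca ∩ Sam ∩ Rosa ∩ Tomás: 11:00-12:00, 16:00-17:00.
Summing the common windows: 60 + 60 = 120 minutes.

120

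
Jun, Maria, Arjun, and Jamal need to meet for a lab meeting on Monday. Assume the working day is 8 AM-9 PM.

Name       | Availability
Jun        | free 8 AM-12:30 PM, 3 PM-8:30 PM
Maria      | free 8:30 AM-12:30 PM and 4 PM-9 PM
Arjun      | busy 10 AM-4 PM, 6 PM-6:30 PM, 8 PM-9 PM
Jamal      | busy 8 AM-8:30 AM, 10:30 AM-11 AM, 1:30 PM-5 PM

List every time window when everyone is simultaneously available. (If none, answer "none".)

Jun free: 08:00-12:30, 15:00-20:30.
Maria free: 08:30-12:30, 16:00-21:00.
Arjun free: 08:00-10:00, 16:00-18:00, 18:30-20:00 (invert busy blocks within the working day).
Jamal free: 08:30-10:30, 11:00-13:30, 17:00-21:00 (invert busy blocks within the working day).
Jun ∩ Maria: 08:30-12:30, 16:00-20:30.
Jun ∩ Maria ∩ Arjun: 08:30-10:00, 16:00-18:00, 18:30-20:00.
Jun ∩ Maria ∩ Arjun ∩ Jamal: 08:30-10:00, 17:00-18:00, 18:30-20:00.

08:30-10:00, 17:00-18:00, 18:30-20:00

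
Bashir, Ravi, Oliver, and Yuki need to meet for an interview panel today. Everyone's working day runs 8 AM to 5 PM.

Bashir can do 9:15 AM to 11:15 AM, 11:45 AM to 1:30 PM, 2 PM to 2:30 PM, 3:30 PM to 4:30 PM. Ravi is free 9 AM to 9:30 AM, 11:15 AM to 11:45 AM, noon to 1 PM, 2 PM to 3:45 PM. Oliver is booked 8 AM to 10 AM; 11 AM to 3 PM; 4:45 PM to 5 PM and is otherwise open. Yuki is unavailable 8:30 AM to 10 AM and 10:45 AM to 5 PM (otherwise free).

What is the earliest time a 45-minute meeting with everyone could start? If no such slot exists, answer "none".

Bashir free: 09:15-11:15, 11:45-13:30, 14:00-14:30, 15:30-16:30.
Ravi free: 09:00-09:30, 11:15-11:45, 12:00-13:00, 14:00-15:45.
Oliver free: 10:00-11:00, 15:00-16:45 (invert busy blocks within the working day).
Yuki free: 08:00-08:30, 10:00-10:45 (invert busy blocks within the working day).
Bashir ∩ Ravi: 09:15-09:30, 12:00-13:00, 14:00-14:30, 15:30-15:45.
Bashir ∩ Ravi ∩ Oliver: 15:30-15:45.
Bashir ∩ Ravi ∩ Oliver ∩ Yuki: ∅.
There is no time when everyone is free.
No common window is at least 45 minutes long.

none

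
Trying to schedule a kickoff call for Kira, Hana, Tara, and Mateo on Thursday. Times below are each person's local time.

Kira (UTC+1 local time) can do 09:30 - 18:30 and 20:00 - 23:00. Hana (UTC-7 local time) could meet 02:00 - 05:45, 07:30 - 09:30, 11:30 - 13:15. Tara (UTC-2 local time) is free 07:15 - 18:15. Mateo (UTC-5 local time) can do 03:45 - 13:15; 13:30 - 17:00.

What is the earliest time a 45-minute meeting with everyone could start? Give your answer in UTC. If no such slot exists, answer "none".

09:15

Kira in UTC: 08:30-17:30, 19:00-22:00 (subtract 1h to convert from UTC+1).
Hana in UTC: 09:00-12:45, 14:30-16:30, 18:30-20:15 (add 7h to convert from UTC-7).
Tara in UTC: 09:15-20:15 (add 2h to convert from UTC-2).
Mateo in UTC: 08:45-18:15, 18:30-22:00 (add 5h to convert from UTC-5).
Kira ∩ Hana: 09:00-12:45, 14:30-16:30, 19:00-20:15.
Kira ∩ Hana ∩ Tara: 09:15-12:45, 14:30-16:30, 19:00-20:15.
Kira ∩ Hana ∩ Tara ∩ Mateo: 09:15-12:45, 14:30-16:30, 19:00-20:15.
The first common window of at least 45 minutes is 09:15-12:45, so the earliest start is 09:15.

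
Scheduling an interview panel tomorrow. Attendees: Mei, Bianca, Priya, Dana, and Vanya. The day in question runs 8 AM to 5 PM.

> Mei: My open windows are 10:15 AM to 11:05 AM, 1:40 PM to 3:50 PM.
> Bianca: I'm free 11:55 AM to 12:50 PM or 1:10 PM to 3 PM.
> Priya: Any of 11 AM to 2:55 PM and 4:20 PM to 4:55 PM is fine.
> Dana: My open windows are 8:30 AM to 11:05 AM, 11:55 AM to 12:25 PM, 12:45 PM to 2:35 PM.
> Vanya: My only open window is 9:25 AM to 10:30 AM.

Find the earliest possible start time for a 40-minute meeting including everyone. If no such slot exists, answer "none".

none

Mei ∩ Bianca: 13:40-15:00.
Mei ∩ Bianca ∩ Priya: 13:40-14:55.
Mei ∩ Bianca ∩ Priya ∩ Dana: 13:40-14:35.
Mei ∩ Bianca ∩ Priya ∩ Dana ∩ Vanya: ∅.
There is no time when everyone is free.
No common window is at least 40 minutes long.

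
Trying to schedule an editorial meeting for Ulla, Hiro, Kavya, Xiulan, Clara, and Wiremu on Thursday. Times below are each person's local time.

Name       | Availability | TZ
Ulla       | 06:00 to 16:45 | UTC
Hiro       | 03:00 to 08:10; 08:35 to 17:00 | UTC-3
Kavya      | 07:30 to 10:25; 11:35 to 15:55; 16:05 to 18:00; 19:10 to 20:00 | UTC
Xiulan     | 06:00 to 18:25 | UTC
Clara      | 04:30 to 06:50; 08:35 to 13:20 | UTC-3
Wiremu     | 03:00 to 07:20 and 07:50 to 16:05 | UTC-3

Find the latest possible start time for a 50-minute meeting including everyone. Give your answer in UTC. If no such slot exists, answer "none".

Ulla in UTC: 06:00-16:45.
Hiro in UTC: 06:00-11:10, 11:35-20:00 (add 3h to convert from UTC-3).
Kavya in UTC: 07:30-10:25, 11:35-15:55, 16:05-18:00, 19:10-20:00.
Xiulan in UTC: 06:00-18:25.
Clara in UTC: 07:30-09:50, 11:35-16:20 (add 3h to convert from UTC-3).
Wiremu in UTC: 06:00-10:20, 10:50-19:05 (add 3h to convert from UTC-3).
Ulla ∩ Hiro: 06:00-11:10, 11:35-16:45.
Ulla ∩ Hiro ∩ Kavya: 07:30-10:25, 11:35-15:55, 16:05-16:45.
Ulla ∩ Hiro ∩ Kavya ∩ Xiulan: 07:30-10:25, 11:35-15:55, 16:05-16:45.
Ulla ∩ Hiro ∩ Kavya ∩ Xiulan ∩ Clara: 07:30-09:50, 11:35-15:55, 16:05-16:20.
Ulla ∩ Hiro ∩ Kavya ∩ Xiulan ∩ Clara ∩ Wiremu: 07:30-09:50, 11:35-15:55, 16:05-16:20.
The last common window of at least 50 minutes is 11:35-15:55; a 50-minute meeting can start as late as 15:05 and still end by 15:55.

15:05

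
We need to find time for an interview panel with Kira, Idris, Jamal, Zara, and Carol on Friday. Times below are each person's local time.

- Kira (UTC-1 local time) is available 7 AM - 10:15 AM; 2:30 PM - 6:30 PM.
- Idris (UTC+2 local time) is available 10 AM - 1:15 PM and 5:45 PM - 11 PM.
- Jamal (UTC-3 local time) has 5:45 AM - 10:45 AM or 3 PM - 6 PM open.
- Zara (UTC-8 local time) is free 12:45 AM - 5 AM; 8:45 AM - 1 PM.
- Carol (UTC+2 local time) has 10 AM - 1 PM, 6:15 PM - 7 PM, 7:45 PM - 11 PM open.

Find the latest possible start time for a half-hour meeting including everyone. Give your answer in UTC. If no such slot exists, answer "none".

Kira in UTC: 08:00-11:15, 15:30-19:30 (add 1h to convert from UTC-1).
Idris in UTC: 08:00-11:15, 15:45-21:00 (subtract 2h to convert from UTC+2).
Jamal in UTC: 08:45-13:45, 18:00-21:00 (add 3h to convert from UTC-3).
Zara in UTC: 08:45-13:00, 16:45-21:00 (add 8h to convert from UTC-8).
Carol in UTC: 08:00-11:00, 16:15-17:00, 17:45-21:00 (subtract 2h to convert from UTC+2).
Kira ∩ Idris: 08:00-11:15, 15:45-19:30.
Kira ∩ Idris ∩ Jamal: 08:45-11:15, 18:00-19:30.
Kira ∩ Idris ∩ Jamal ∩ Zara: 08:45-11:15, 18:00-19:30.
Kira ∩ Idris ∩ Jamal ∩ Zara ∩ Carol: 08:45-11:00, 18:00-19:30.
The last common window of at least 30 minutes is 18:00-19:30; a 30-minute meeting can start as late as 19:00 and still end by 19:30.

19:00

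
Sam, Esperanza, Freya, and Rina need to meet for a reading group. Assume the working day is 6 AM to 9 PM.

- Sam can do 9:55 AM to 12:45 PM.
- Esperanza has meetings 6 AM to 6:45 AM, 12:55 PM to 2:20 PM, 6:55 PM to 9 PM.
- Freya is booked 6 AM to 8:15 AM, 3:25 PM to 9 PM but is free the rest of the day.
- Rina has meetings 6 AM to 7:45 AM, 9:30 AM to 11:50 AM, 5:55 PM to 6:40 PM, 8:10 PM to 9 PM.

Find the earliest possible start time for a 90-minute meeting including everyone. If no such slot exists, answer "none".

none

Sam free: 09:55-12:45.
Esperanza free: 06:45-12:55, 14:20-18:55 (invert busy blocks within the working day).
Freya free: 08:15-15:25 (invert busy blocks within the working day).
Rina free: 07:45-09:30, 11:50-17:55, 18:40-20:10 (invert busy blocks within the working day).
Sam ∩ Esperanza: 09:55-12:45.
Sam ∩ Esperanza ∩ Freya: 09:55-12:45.
Sam ∩ Esperanza ∩ Freya ∩ Rina: 11:50-12:45.
No common window is at least 90 minutes long.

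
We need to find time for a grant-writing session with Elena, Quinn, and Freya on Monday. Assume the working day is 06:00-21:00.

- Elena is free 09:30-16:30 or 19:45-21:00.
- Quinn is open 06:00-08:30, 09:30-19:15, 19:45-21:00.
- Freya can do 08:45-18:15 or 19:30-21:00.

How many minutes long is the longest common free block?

Elena ∩ Quinn: 09:30-16:30, 19:45-21:00.
Elena ∩ Quinn ∩ Freya: 09:30-16:30, 19:45-21:00.
The longest is 09:30-16:30 at 420 minutes.

420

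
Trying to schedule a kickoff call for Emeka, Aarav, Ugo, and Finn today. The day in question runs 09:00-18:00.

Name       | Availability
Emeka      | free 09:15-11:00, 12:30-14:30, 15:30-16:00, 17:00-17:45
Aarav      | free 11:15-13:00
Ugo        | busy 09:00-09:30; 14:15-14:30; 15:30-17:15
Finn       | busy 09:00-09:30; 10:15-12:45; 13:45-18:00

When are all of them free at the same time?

Emeka free: 09:15-11:00, 12:30-14:30, 15:30-16:00, 17:00-17:45.
Aarav free: 11:15-13:00.
Ugo free: 09:30-14:15, 14:30-15:30, 17:15-18:00 (invert busy blocks within the working day).
Finn free: 09:30-10:15, 12:45-13:45 (invert busy blocks within the working day).
Emeka ∩ Aarav: 12:30-13:00.
Emeka ∩ Aarav ∩ Ugo: 12:30-13:00.
Emeka ∩ Aarav ∩ Ugo ∩ Finn: 12:45-13:00.
So the common availability across everyone is 12:45-13:00.

12:45-13:00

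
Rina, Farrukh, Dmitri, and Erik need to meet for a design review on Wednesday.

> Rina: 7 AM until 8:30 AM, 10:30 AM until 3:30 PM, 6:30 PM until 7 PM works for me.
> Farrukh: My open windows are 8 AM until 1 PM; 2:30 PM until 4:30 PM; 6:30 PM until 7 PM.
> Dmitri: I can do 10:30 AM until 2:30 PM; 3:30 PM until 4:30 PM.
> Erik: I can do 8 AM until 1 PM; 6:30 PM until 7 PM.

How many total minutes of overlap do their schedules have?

Rina ∩ Farrukh: 08:00-08:30, 10:30-13:00, 14:30-15:30, 18:30-19:00.
Rina ∩ Farrukh ∩ Dmitri: 10:30-13:00.
Rina ∩ Farrukh ∩ Dmitri ∩ Erik: 10:30-13:00.
So the common availability across everyone is 10:30-13:00.
That's a single block of 150 minutes.

150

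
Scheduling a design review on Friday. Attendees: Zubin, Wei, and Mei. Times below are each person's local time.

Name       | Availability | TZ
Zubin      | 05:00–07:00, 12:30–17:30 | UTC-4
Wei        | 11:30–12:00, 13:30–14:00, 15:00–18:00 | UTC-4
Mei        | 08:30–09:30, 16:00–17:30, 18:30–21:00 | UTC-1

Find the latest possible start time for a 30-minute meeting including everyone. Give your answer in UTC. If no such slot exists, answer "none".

21:00

Zubin in UTC: 09:00-11:00, 16:30-21:30 (add 4h to convert from UTC-4).
Wei in UTC: 15:30-16:00, 17:30-18:00, 19:00-22:00 (add 4h to convert from UTC-4).
Mei in UTC: 09:30-10:30, 17:00-18:30, 19:30-22:00 (add 1h to convert from UTC-1).
Zubin ∩ Wei: 17:30-18:00, 19:00-21:30.
Zubin ∩ Wei ∩ Mei: 17:30-18:00, 19:30-21:30.
The last common window of at least 30 minutes is 19:30-21:30; a 30-minute meeting can start as late as 21:00 and still end by 21:30.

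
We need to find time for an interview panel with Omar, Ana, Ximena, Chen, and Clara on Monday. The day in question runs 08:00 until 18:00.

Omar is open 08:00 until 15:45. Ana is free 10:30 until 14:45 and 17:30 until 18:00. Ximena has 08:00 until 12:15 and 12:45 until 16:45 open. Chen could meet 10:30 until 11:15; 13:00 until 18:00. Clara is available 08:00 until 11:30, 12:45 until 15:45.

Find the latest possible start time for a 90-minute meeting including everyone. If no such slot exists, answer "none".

13:15

Omar ∩ Ana: 10:30-14:45.
Omar ∩ Ana ∩ Ximena: 10:30-12:15, 12:45-14:45.
Omar ∩ Ana ∩ Ximena ∩ Chen: 10:30-11:15, 13:00-14:45.
Omar ∩ Ana ∩ Ximena ∩ Chen ∩ Clara: 10:30-11:15, 13:00-14:45.
The last common window of at least 90 minutes is 13:00-14:45; a 90-minute meeting can start as late as 13:15 and still end by 14:45.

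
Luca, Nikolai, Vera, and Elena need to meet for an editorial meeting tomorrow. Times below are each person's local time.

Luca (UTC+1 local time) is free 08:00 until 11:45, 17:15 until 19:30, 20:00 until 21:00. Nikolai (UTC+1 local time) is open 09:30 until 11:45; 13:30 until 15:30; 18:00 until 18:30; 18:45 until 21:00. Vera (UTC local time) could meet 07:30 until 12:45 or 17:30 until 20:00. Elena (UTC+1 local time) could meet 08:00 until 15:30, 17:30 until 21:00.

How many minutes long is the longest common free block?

135

Luca in UTC: 07:00-10:45, 16:15-18:30, 19:00-20:00 (subtract 1h to convert from UTC+1).
Nikolai in UTC: 08:30-10:45, 12:30-14:30, 17:00-17:30, 17:45-20:00 (subtract 1h to convert from UTC+1).
Vera in UTC: 07:30-12:45, 17:30-20:00.
Elena in UTC: 07:00-14:30, 16:30-20:00 (subtract 1h to convert from UTC+1).
Luca ∩ Nikolai: 08:30-10:45, 17:00-17:30, 17:45-18:30, 19:00-20:00.
Luca ∩ Nikolai ∩ Vera: 08:30-10:45, 17:45-18:30, 19:00-20:00.
Luca ∩ Nikolai ∩ Vera ∩ Elena: 08:30-10:45, 17:45-18:30, 19:00-20:00.
The longest is 08:30-10:45 at 135 minutes.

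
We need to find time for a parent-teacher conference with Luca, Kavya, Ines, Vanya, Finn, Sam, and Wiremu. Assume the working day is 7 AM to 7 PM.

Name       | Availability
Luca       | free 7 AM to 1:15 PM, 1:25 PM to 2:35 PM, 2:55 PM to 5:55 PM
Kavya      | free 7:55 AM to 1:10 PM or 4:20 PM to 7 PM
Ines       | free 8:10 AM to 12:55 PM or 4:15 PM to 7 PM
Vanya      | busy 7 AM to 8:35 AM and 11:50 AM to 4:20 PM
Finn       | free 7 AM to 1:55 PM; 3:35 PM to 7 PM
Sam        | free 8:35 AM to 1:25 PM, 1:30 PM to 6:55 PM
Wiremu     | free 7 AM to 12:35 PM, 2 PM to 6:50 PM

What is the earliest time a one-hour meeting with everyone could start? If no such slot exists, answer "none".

Luca free: 07:00-13:15, 13:25-14:35, 14:55-17:55.
Kavya free: 07:55-13:10, 16:20-19:00.
Ines free: 08:10-12:55, 16:15-19:00.
Vanya free: 08:35-11:50, 16:20-19:00 (invert busy blocks within the working day).
Finn free: 07:00-13:55, 15:35-19:00.
Sam free: 08:35-13:25, 13:30-18:55.
Wiremu free: 07:00-12:35, 14:00-18:50.
Luca ∩ Kavya: 07:55-13:10, 16:20-17:55.
Luca ∩ Kavya ∩ Ines: 08:10-12:55, 16:20-17:55.
Luca ∩ Kavya ∩ Ines ∩ Vanya: 08:35-11:50, 16:20-17:55.
Luca ∩ Kavya ∩ Ines ∩ Vanya ∩ Finn: 08:35-11:50, 16:20-17:55.
Luca ∩ Kavya ∩ Ines ∩ Vanya ∩ Finn ∩ Sam: 08:35-11:50, 16:20-17:55.
Luca ∩ Kavya ∩ Ines ∩ Vanya ∩ Finn ∩ Sam ∩ Wiremu: 08:35-11:50, 16:20-17:55.
So the common availability across everyone is 08:35-11:50, 16:20-17:55.
The first common window of at least 60 minutes is 08:35-11:50, so the earliest start is 08:35.

08:35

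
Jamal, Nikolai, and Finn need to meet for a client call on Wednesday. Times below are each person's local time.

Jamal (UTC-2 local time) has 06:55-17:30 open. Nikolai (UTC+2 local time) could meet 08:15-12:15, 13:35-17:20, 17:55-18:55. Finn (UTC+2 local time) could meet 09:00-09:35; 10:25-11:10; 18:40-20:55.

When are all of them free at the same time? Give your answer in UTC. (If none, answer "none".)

08:55-09:10, 16:40-16:55

Jamal in UTC: 08:55-19:30 (add 2h to convert from UTC-2).
Nikolai in UTC: 06:15-10:15, 11:35-15:20, 15:55-16:55 (subtract 2h to convert from UTC+2).
Finn in UTC: 07:00-07:35, 08:25-09:10, 16:40-18:55 (subtract 2h to convert from UTC+2).
Jamal ∩ Nikolai: 08:55-10:15, 11:35-15:20, 15:55-16:55.
Jamal ∩ Nikolai ∩ Finn: 08:55-09:10, 16:40-16:55.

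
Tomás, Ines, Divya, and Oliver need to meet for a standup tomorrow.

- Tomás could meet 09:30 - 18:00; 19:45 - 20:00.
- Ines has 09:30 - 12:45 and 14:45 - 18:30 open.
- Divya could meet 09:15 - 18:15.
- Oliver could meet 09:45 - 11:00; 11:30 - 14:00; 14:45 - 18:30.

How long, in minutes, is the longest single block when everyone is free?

Tomás ∩ Ines: 09:30-12:45, 14:45-18:00.
Tomás ∩ Ines ∩ Divya: 09:30-12:45, 14:45-18:00.
Tomás ∩ Ines ∩ Divya ∩ Oliver: 09:45-11:00, 11:30-12:45, 14:45-18:00.
So the common availability across everyone is 09:45-11:00, 11:30-12:45, 14:45-18:00.
The longest is 14:45-18:00 at 195 minutes.

195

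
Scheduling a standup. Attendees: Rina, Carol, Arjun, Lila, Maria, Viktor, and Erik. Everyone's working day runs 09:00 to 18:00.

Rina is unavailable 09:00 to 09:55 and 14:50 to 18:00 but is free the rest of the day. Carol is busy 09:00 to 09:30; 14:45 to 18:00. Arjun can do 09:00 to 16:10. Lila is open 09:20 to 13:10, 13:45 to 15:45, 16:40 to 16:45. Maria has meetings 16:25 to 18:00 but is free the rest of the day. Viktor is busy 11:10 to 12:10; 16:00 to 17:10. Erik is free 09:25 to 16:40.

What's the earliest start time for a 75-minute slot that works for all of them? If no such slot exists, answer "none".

09:55

Rina free: 09:55-14:50 (invert busy blocks within the working day).
Carol free: 09:30-14:45 (invert busy blocks within the working day).
Arjun free: 09:00-16:10.
Lila free: 09:20-13:10, 13:45-15:45, 16:40-16:45.
Maria free: 09:00-16:25 (invert busy blocks within the working day).
Viktor free: 09:00-11:10, 12:10-16:00, 17:10-18:00 (invert busy blocks within the working day).
Erik free: 09:25-16:40.
Rina ∩ Carol: 09:55-14:45.
Rina ∩ Carol ∩ Arjun: 09:55-14:45.
Rina ∩ Carol ∩ Arjun ∩ Lila: 09:55-13:10, 13:45-14:45.
Rina ∩ Carol ∩ Arjun ∩ Lila ∩ Maria: 09:55-13:10, 13:45-14:45.
Rina ∩ Carol ∩ Arjun ∩ Lila ∩ Maria ∩ Viktor: 09:55-11:10, 12:10-13:10, 13:45-14:45.
Rina ∩ Carol ∩ Arjun ∩ Lila ∩ Maria ∩ Viktor ∩ Erik: 09:55-11:10, 12:10-13:10, 13:45-14:45.
Those are the intersection windows.
The first common window of at least 75 minutes is 09:55-11:10, so the earliest start is 09:55.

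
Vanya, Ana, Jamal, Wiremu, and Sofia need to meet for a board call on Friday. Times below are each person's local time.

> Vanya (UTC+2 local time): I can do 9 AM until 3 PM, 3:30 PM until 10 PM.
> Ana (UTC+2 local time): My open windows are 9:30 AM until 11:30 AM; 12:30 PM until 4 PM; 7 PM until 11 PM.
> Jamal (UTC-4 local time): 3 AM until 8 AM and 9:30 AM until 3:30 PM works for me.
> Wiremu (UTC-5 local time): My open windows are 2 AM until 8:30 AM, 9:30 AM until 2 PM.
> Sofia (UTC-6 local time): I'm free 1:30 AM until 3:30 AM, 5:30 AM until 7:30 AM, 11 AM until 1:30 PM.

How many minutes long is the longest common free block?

Vanya in UTC: 07:00-13:00, 13:30-20:00 (subtract 2h to convert from UTC+2).
Ana in UTC: 07:30-09:30, 10:30-14:00, 17:00-21:00 (subtract 2h to convert from UTC+2).
Jamal in UTC: 07:00-12:00, 13:30-19:30 (add 4h to convert from UTC-4).
Wiremu in UTC: 07:00-13:30, 14:30-19:00 (add 5h to convert from UTC-5).
Sofia in UTC: 07:30-09:30, 11:30-13:30, 17:00-19:30 (add 6h to convert from UTC-6).
Vanya ∩ Ana: 07:30-09:30, 10:30-13:00, 13:30-14:00, 17:00-20:00.
Vanya ∩ Ana ∩ Jamal: 07:30-09:30, 10:30-12:00, 13:30-14:00, 17:00-19:30.
Vanya ∩ Ana ∩ Jamal ∩ Wiremu: 07:30-09:30, 10:30-12:00, 17:00-19:00.
Vanya ∩ Ana ∩ Jamal ∩ Wiremu ∩ Sofia: 07:30-09:30, 11:30-12:00, 17:00-19:00.
The longest is 07:30-09:30 at 120 minutes.

120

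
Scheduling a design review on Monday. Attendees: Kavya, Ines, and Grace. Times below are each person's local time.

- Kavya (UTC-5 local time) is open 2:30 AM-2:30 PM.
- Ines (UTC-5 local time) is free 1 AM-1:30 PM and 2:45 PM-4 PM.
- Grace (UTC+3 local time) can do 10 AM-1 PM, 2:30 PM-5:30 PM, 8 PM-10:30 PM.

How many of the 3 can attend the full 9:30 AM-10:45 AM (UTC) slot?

2

Kavya in UTC: 07:30-19:30 (add 5h to convert from UTC-5).
Ines in UTC: 06:00-18:30, 19:45-21:00 (add 5h to convert from UTC-5).
Grace in UTC: 07:00-10:00, 11:30-14:30, 17:00-19:30 (subtract 3h to convert from UTC+3).
Kavya and Ines can make the full 09:30-10:45 slot — that's 2.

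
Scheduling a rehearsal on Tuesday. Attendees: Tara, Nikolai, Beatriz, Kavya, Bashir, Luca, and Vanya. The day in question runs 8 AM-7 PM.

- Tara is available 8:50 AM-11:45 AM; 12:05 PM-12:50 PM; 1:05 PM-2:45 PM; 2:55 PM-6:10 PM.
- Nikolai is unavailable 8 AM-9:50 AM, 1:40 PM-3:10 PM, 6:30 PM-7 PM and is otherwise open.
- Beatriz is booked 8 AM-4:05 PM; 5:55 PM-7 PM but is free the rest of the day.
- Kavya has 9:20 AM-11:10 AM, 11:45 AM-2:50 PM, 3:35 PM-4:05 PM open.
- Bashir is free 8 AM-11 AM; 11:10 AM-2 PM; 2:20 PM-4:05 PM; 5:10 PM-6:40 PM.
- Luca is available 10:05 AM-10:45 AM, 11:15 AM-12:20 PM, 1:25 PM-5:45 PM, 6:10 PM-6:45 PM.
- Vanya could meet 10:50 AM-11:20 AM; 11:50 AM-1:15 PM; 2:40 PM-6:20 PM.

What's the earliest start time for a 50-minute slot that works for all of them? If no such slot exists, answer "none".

none

Tara free: 08:50-11:45, 12:05-12:50, 13:05-14:45, 14:55-18:10.
Nikolai free: 09:50-13:40, 15:10-18:30 (invert busy blocks within the working day).
Beatriz free: 16:05-17:55 (invert busy blocks within the working day).
Kavya free: 09:20-11:10, 11:45-14:50, 15:35-16:05.
Bashir free: 08:00-11:00, 11:10-14:00, 14:20-16:05, 17:10-18:40.
Luca free: 10:05-10:45, 11:15-12:20, 13:25-17:45, 18:10-18:45.
Vanya free: 10:50-11:20, 11:50-13:15, 14:40-18:20.
Tara ∩ Nikolai: 09:50-11:45, 12:05-12:50, 13:05-13:40, 15:10-18:10.
Tara ∩ Nikolai ∩ Beatriz: 16:05-17:55.
Tara ∩ Nikolai ∩ Beatriz ∩ Kavya: ∅.
Tara ∩ Nikolai ∩ Beatriz ∩ Kavya ∩ Bashir: ∅.
Tara ∩ Nikolai ∩ Beatriz ∩ Kavya ∩ Bashir ∩ Luca: ∅.
Tara ∩ Nikolai ∩ Beatriz ∩ Kavya ∩ Bashir ∩ Luca ∩ Vanya: ∅.
There is no time when everyone is free.
No common window is at least 50 minutes long.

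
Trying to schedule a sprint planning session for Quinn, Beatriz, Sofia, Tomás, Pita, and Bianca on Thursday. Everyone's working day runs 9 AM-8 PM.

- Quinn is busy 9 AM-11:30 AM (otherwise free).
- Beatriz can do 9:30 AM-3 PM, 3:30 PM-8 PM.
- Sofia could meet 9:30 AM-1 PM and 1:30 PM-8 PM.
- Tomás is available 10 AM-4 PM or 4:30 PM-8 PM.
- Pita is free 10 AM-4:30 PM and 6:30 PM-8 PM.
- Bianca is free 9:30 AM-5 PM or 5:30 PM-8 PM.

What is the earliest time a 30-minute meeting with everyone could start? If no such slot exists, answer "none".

11:30

Quinn free: 11:30-20:00 (invert busy blocks within the working day).
Beatriz free: 09:30-15:00, 15:30-20:00.
Sofia free: 09:30-13:00, 13:30-20:00.
Tomás free: 10:00-16:00, 16:30-20:00.
Pita free: 10:00-16:30, 18:30-20:00.
Bianca free: 09:30-17:00, 17:30-20:00.
Quinn ∩ Beatriz: 11:30-15:00, 15:30-20:00.
Quinn ∩ Beatriz ∩ Sofia: 11:30-13:00, 13:30-15:00, 15:30-20:00.
Quinn ∩ Beatriz ∩ Sofia ∩ Tomás: 11:30-13:00, 13:30-15:00, 15:30-16:00, 16:30-20:00.
Quinn ∩ Beatriz ∩ Sofia ∩ Tomás ∩ Pita: 11:30-13:00, 13:30-15:00, 15:30-16:00, 18:30-20:00.
Quinn ∩ Beatriz ∩ Sofia ∩ Tomás ∩ Pita ∩ Bianca: 11:30-13:00, 13:30-15:00, 15:30-16:00, 18:30-20:00.
The first common window of at least 30 minutes is 11:30-13:00, so the earliest start is 11:30.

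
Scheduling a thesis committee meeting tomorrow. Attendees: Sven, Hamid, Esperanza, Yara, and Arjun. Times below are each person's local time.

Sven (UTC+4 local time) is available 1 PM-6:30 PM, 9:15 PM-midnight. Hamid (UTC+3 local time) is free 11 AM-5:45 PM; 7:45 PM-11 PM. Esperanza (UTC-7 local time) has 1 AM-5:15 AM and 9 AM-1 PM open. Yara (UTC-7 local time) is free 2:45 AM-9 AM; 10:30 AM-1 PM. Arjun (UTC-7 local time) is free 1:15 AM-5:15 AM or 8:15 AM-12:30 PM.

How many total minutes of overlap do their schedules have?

Sven in UTC: 09:00-14:30, 17:15-20:00 (subtract 4h to convert from UTC+4).
Hamid in UTC: 08:00-14:45, 16:45-20:00 (subtract 3h to convert from UTC+3).
Esperanza in UTC: 08:00-12:15, 16:00-20:00 (add 7h to convert from UTC-7).
Yara in UTC: 09:45-16:00, 17:30-20:00 (add 7h to convert from UTC-7).
Arjun in UTC: 08:15-12:15, 15:15-19:30 (add 7h to convert from UTC-7).
Sven ∩ Hamid: 09:00-14:30, 17:15-20:00.
Sven ∩ Hamid ∩ Esperanza: 09:00-12:15, 17:15-20:00.
Sven ∩ Hamid ∩ Esperanza ∩ Yara: 09:45-12:15, 17:30-20:00.
Sven ∩ Hamid ∩ Esperanza ∩ Yara ∩ Arjun: 09:45-12:15, 17:30-19:30.
Summing the common windows: 150 + 120 = 270 minutes.

270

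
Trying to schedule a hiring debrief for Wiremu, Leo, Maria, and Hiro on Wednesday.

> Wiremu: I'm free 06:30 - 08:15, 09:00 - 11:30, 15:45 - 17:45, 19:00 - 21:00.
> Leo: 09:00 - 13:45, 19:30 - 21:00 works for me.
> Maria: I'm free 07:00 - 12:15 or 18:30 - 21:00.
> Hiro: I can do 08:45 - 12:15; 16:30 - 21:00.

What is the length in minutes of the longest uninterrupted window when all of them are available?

150

Wiremu ∩ Leo: 09:00-11:30, 19:30-21:00.
Wiremu ∩ Leo ∩ Maria: 09:00-11:30, 19:30-21:00.
Wiremu ∩ Leo ∩ Maria ∩ Hiro: 09:00-11:30, 19:30-21:00.
The longest is 09:00-11:30 at 150 minutes.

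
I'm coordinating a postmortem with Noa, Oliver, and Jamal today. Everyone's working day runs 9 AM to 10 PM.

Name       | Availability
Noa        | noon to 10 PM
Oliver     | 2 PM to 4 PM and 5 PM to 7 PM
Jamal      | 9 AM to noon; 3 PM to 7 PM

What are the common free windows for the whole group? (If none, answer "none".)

15:00-16:00, 17:00-19:00

Noa ∩ Oliver: 14:00-16:00, 17:00-19:00.
Noa ∩ Oliver ∩ Jamal: 15:00-16:00, 17:00-19:00.
Those are the intersection windows.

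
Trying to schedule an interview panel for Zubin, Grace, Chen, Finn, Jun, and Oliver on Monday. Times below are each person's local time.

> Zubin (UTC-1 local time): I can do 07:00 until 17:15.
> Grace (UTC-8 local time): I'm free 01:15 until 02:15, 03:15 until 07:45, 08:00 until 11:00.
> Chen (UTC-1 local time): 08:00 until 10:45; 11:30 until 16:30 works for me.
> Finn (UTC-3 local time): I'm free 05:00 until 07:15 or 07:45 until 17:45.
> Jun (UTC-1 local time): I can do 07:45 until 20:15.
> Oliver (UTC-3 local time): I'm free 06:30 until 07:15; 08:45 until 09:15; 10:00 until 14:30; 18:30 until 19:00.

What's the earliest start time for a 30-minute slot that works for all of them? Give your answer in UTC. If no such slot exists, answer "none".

Zubin in UTC: 08:00-18:15 (add 1h to convert from UTC-1).
Grace in UTC: 09:15-10:15, 11:15-15:45, 16:00-19:00 (add 8h to convert from UTC-8).
Chen in UTC: 09:00-11:45, 12:30-17:30 (add 1h to convert from UTC-1).
Finn in UTC: 08:00-10:15, 10:45-20:45 (add 3h to convert from UTC-3).
Jun in UTC: 08:45-21:15 (add 1h to convert from UTC-1).
Oliver in UTC: 09:30-10:15, 11:45-12:15, 13:00-17:30, 21:30-22:00 (add 3h to convert from UTC-3).
Zubin ∩ Grace: 09:15-10:15, 11:15-15:45, 16:00-18:15.
Zubin ∩ Grace ∩ Chen: 09:15-10:15, 11:15-11:45, 12:30-15:45, 16:00-17:30.
Zubin ∩ Grace ∩ Chen ∩ Finn: 09:15-10:15, 11:15-11:45, 12:30-15:45, 16:00-17:30.
Zubin ∩ Grace ∩ Chen ∩ Finn ∩ Jun: 09:15-10:15, 11:15-11:45, 12:30-15:45, 16:00-17:30.
Zubin ∩ Grace ∩ Chen ∩ Finn ∩ Jun ∩ Oliver: 09:30-10:15, 13:00-15:45, 16:00-17:30.
Those are the intersection windows.
The first common window of at least 30 minutes is 09:30-10:15, so the earliest start is 09:30.

09:30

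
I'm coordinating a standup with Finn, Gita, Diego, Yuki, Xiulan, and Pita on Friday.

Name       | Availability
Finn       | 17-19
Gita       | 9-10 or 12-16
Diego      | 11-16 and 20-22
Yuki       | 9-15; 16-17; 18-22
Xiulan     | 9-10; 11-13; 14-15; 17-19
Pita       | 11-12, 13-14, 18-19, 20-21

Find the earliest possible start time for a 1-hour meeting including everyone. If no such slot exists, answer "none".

Finn ∩ Gita: ∅.
Finn ∩ Gita ∩ Diego: ∅.
Finn ∩ Gita ∩ Diego ∩ Yuki: ∅.
Finn ∩ Gita ∩ Diego ∩ Yuki ∩ Xiulan: ∅.
Finn ∩ Gita ∩ Diego ∩ Yuki ∩ Xiulan ∩ Pita: ∅.
There is no time when everyone is free.
No common window is at least 60 minutes long.

none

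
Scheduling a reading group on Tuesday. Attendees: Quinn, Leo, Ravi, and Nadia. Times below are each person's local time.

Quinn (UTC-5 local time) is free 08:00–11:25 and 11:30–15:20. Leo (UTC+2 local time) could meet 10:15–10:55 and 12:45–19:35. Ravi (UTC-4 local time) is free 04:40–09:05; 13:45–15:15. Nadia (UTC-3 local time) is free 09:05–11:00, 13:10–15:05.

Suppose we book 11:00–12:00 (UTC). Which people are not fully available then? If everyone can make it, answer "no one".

Nadia, Quinn

Quinn in UTC: 13:00-16:25, 16:30-20:20 (add 5h to convert from UTC-5).
Leo in UTC: 08:15-08:55, 10:45-17:35 (subtract 2h to convert from UTC+2).
Ravi in UTC: 08:40-13:05, 17:45-19:15 (add 4h to convert from UTC-4).
Nadia in UTC: 12:05-14:00, 16:10-18:05 (add 3h to convert from UTC-3).
Quinn: not fully free for 11:00-12:00. Leo: free for 11:00-12:00. Ravi: free for 11:00-12:00. Nadia: not fully free for 11:00-12:00.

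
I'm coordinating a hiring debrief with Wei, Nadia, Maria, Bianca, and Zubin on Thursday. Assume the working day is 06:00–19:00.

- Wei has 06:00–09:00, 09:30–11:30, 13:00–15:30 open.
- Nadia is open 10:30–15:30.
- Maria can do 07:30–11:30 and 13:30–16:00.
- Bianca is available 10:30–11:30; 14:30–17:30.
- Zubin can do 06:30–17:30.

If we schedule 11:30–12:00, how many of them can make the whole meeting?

Nadia and Zubin can make the full 11:30-12:00 slot — that's 2.

2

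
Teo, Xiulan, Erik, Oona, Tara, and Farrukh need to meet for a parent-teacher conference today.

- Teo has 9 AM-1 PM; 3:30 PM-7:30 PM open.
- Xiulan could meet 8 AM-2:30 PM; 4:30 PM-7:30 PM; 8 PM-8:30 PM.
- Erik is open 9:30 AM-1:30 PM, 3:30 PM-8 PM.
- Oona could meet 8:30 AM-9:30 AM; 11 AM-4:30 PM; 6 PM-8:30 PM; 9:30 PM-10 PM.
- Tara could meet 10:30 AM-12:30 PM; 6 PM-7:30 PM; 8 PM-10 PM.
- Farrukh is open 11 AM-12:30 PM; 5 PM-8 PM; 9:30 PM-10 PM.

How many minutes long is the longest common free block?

Teo ∩ Xiulan: 09:00-13:00, 16:30-19:30.
Teo ∩ Xiulan ∩ Erik: 09:30-13:00, 16:30-19:30.
Teo ∩ Xiulan ∩ Erik ∩ Oona: 11:00-13:00, 18:00-19:30.
Teo ∩ Xiulan ∩ Erik ∩ Oona ∩ Tara: 11:00-12:30, 18:00-19:30.
Teo ∩ Xiulan ∩ Erik ∩ Oona ∩ Tara ∩ Farrukh: 11:00-12:30, 18:00-19:30.
The longest is 11:00-12:30 at 90 minutes.

90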